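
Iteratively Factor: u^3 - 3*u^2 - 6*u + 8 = (u - 1)*(u^2 - 2*u - 8) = (u - 1)*(u + 2)*(u - 4)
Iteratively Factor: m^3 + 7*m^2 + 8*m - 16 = (m + 4)*(m^2 + 3*m - 4) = (m - 1)*(m + 4)*(m + 4)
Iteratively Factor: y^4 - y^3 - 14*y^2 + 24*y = (y - 2)*(y^3 + y^2 - 12*y) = (y - 2)*(y + 4)*(y^2 - 3*y) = y*(y - 2)*(y + 4)*(y - 3)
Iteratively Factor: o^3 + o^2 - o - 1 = (o + 1)*(o^2 - 1) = (o + 1)^2*(o - 1)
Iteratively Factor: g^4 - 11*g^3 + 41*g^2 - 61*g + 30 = (g - 2)*(g^3 - 9*g^2 + 23*g - 15) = (g - 2)*(g - 1)*(g^2 - 8*g + 15) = (g - 3)*(g - 2)*(g - 1)*(g - 5)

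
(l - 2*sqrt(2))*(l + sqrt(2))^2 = l^3 - 6*l - 4*sqrt(2)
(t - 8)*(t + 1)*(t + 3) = t^3 - 4*t^2 - 29*t - 24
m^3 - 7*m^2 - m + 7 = (m - 7)*(m - 1)*(m + 1)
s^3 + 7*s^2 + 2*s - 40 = (s - 2)*(s + 4)*(s + 5)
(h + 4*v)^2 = h^2 + 8*h*v + 16*v^2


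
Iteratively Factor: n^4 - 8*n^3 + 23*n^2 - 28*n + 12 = (n - 2)*(n^3 - 6*n^2 + 11*n - 6) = (n - 2)*(n - 1)*(n^2 - 5*n + 6) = (n - 3)*(n - 2)*(n - 1)*(n - 2)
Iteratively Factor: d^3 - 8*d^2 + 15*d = (d - 5)*(d^2 - 3*d) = d*(d - 5)*(d - 3)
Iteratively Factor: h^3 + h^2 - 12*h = (h)*(h^2 + h - 12) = h*(h - 3)*(h + 4)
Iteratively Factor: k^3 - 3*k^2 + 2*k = (k)*(k^2 - 3*k + 2) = k*(k - 2)*(k - 1)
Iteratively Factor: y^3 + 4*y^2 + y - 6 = (y + 2)*(y^2 + 2*y - 3) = (y - 1)*(y + 2)*(y + 3)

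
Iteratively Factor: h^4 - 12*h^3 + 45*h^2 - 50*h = (h)*(h^3 - 12*h^2 + 45*h - 50) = h*(h - 5)*(h^2 - 7*h + 10) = h*(h - 5)^2*(h - 2)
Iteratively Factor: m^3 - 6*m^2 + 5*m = (m - 1)*(m^2 - 5*m) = (m - 5)*(m - 1)*(m)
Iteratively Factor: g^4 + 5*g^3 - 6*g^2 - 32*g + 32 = (g - 1)*(g^3 + 6*g^2 - 32) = (g - 2)*(g - 1)*(g^2 + 8*g + 16) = (g - 2)*(g - 1)*(g + 4)*(g + 4)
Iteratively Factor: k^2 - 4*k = (k)*(k - 4)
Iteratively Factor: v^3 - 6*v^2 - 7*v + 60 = (v + 3)*(v^2 - 9*v + 20) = (v - 5)*(v + 3)*(v - 4)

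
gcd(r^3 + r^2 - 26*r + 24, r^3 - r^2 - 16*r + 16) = r^2 - 5*r + 4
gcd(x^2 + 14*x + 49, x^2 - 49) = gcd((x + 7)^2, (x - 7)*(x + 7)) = x + 7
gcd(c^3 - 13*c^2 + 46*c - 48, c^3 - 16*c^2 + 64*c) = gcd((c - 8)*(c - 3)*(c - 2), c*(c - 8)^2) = c - 8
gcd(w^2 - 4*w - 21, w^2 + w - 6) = w + 3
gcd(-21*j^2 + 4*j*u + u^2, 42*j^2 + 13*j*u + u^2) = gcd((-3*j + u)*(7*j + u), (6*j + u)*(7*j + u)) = 7*j + u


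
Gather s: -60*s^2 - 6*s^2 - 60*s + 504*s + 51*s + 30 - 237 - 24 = -66*s^2 + 495*s - 231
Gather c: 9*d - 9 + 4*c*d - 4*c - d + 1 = c*(4*d - 4) + 8*d - 8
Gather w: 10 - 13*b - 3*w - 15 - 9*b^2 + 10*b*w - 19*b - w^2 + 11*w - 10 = -9*b^2 - 32*b - w^2 + w*(10*b + 8) - 15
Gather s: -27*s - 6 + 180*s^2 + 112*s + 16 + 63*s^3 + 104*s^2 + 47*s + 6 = 63*s^3 + 284*s^2 + 132*s + 16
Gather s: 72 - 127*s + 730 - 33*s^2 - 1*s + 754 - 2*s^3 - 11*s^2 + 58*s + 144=-2*s^3 - 44*s^2 - 70*s + 1700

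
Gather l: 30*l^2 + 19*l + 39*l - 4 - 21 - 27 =30*l^2 + 58*l - 52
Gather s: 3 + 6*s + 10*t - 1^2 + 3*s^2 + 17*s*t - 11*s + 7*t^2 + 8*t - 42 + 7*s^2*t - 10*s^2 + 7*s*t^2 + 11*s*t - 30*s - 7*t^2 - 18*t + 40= s^2*(7*t - 7) + s*(7*t^2 + 28*t - 35)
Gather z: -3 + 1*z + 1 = z - 2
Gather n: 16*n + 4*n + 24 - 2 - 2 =20*n + 20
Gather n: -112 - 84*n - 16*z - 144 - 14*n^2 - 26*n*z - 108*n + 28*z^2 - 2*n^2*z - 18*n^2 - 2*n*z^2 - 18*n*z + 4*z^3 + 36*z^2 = n^2*(-2*z - 32) + n*(-2*z^2 - 44*z - 192) + 4*z^3 + 64*z^2 - 16*z - 256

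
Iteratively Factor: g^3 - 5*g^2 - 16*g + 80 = (g - 4)*(g^2 - g - 20) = (g - 5)*(g - 4)*(g + 4)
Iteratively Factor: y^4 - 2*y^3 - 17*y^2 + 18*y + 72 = (y - 3)*(y^3 + y^2 - 14*y - 24) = (y - 3)*(y + 3)*(y^2 - 2*y - 8) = (y - 3)*(y + 2)*(y + 3)*(y - 4)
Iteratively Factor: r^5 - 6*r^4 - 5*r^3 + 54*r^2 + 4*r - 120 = (r - 2)*(r^4 - 4*r^3 - 13*r^2 + 28*r + 60) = (r - 2)*(r + 2)*(r^3 - 6*r^2 - r + 30) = (r - 2)*(r + 2)^2*(r^2 - 8*r + 15) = (r - 3)*(r - 2)*(r + 2)^2*(r - 5)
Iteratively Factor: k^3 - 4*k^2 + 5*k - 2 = (k - 2)*(k^2 - 2*k + 1) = (k - 2)*(k - 1)*(k - 1)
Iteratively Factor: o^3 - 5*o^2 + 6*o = (o - 2)*(o^2 - 3*o) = (o - 3)*(o - 2)*(o)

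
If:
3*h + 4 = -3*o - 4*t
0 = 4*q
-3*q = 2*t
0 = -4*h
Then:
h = 0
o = -4/3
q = 0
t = 0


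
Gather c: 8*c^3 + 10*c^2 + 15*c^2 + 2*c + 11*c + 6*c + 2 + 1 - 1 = 8*c^3 + 25*c^2 + 19*c + 2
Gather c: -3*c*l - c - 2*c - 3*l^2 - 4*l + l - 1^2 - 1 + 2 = c*(-3*l - 3) - 3*l^2 - 3*l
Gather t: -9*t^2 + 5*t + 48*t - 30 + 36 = -9*t^2 + 53*t + 6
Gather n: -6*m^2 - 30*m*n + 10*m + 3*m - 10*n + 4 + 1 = -6*m^2 + 13*m + n*(-30*m - 10) + 5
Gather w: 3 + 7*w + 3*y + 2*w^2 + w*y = 2*w^2 + w*(y + 7) + 3*y + 3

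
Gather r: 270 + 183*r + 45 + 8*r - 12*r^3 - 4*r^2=-12*r^3 - 4*r^2 + 191*r + 315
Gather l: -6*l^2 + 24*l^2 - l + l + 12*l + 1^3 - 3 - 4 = 18*l^2 + 12*l - 6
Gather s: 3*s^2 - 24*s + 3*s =3*s^2 - 21*s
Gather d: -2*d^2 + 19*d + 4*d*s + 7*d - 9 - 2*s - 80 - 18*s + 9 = -2*d^2 + d*(4*s + 26) - 20*s - 80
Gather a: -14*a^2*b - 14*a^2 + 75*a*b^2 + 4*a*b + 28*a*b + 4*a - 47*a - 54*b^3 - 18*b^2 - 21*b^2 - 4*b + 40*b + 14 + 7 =a^2*(-14*b - 14) + a*(75*b^2 + 32*b - 43) - 54*b^3 - 39*b^2 + 36*b + 21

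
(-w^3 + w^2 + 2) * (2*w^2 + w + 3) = -2*w^5 + w^4 - 2*w^3 + 7*w^2 + 2*w + 6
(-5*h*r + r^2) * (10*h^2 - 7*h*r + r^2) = -50*h^3*r + 45*h^2*r^2 - 12*h*r^3 + r^4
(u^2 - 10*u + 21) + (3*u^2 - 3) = 4*u^2 - 10*u + 18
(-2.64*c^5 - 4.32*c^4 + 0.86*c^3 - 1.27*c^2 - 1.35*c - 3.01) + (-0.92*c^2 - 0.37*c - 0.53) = -2.64*c^5 - 4.32*c^4 + 0.86*c^3 - 2.19*c^2 - 1.72*c - 3.54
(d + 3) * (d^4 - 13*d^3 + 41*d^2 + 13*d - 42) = d^5 - 10*d^4 + 2*d^3 + 136*d^2 - 3*d - 126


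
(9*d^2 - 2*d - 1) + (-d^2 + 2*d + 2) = 8*d^2 + 1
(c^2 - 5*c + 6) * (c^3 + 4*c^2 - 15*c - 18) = c^5 - c^4 - 29*c^3 + 81*c^2 - 108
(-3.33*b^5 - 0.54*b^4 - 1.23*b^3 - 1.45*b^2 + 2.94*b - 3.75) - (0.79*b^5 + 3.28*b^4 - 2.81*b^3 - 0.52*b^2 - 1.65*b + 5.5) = -4.12*b^5 - 3.82*b^4 + 1.58*b^3 - 0.93*b^2 + 4.59*b - 9.25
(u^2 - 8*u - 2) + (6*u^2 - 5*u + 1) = 7*u^2 - 13*u - 1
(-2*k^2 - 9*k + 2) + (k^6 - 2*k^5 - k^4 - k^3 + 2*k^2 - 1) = k^6 - 2*k^5 - k^4 - k^3 - 9*k + 1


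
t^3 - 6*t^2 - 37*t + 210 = (t - 7)*(t - 5)*(t + 6)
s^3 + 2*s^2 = s^2*(s + 2)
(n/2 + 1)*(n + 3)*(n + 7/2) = n^3/2 + 17*n^2/4 + 47*n/4 + 21/2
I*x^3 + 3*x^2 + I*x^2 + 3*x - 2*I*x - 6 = (x + 2)*(x - 3*I)*(I*x - I)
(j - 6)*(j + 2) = j^2 - 4*j - 12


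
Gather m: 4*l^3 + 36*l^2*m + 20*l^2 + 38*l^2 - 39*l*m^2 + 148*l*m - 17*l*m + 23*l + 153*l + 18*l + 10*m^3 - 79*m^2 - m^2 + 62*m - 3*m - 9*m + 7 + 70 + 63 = 4*l^3 + 58*l^2 + 194*l + 10*m^3 + m^2*(-39*l - 80) + m*(36*l^2 + 131*l + 50) + 140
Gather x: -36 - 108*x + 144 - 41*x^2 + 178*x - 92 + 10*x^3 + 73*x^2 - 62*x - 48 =10*x^3 + 32*x^2 + 8*x - 32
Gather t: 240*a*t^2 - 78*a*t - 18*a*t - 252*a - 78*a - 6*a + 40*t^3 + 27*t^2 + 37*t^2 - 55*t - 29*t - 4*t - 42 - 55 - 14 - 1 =-336*a + 40*t^3 + t^2*(240*a + 64) + t*(-96*a - 88) - 112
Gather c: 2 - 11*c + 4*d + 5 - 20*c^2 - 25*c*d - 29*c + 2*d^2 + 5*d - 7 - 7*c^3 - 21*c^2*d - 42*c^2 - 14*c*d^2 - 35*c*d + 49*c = -7*c^3 + c^2*(-21*d - 62) + c*(-14*d^2 - 60*d + 9) + 2*d^2 + 9*d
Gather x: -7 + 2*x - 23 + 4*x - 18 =6*x - 48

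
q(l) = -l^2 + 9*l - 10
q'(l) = 9 - 2*l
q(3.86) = 9.84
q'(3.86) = 1.28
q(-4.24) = -66.14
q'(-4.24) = 17.48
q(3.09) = 8.26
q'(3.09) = 2.82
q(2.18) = 4.87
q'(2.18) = 4.64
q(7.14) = 3.28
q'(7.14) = -5.28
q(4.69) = 10.21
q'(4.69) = -0.38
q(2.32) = 5.50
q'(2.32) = 4.36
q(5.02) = 9.98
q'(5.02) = -1.04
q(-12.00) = -262.00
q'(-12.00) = 33.00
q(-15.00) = -370.00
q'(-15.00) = 39.00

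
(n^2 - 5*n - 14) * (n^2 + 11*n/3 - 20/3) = n^4 - 4*n^3/3 - 39*n^2 - 18*n + 280/3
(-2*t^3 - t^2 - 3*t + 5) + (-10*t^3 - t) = -12*t^3 - t^2 - 4*t + 5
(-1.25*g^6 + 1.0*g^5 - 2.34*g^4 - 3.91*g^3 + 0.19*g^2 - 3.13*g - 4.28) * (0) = 0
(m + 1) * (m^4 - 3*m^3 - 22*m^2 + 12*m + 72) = m^5 - 2*m^4 - 25*m^3 - 10*m^2 + 84*m + 72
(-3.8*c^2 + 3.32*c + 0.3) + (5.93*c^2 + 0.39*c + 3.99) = 2.13*c^2 + 3.71*c + 4.29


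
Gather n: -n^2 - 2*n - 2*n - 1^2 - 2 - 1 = -n^2 - 4*n - 4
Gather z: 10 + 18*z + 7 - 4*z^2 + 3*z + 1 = -4*z^2 + 21*z + 18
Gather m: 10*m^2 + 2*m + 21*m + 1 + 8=10*m^2 + 23*m + 9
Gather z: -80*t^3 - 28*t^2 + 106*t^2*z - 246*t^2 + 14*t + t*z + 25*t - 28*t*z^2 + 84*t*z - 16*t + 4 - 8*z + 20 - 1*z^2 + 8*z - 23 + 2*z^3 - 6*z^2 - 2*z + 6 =-80*t^3 - 274*t^2 + 23*t + 2*z^3 + z^2*(-28*t - 7) + z*(106*t^2 + 85*t - 2) + 7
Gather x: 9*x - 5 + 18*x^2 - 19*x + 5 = 18*x^2 - 10*x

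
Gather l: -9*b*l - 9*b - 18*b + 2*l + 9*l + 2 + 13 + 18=-27*b + l*(11 - 9*b) + 33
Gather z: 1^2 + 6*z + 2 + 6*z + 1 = 12*z + 4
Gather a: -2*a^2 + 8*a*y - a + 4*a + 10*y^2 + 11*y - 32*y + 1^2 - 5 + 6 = -2*a^2 + a*(8*y + 3) + 10*y^2 - 21*y + 2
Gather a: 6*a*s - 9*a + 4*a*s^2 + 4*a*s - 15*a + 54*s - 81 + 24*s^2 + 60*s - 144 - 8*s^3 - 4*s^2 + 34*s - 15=a*(4*s^2 + 10*s - 24) - 8*s^3 + 20*s^2 + 148*s - 240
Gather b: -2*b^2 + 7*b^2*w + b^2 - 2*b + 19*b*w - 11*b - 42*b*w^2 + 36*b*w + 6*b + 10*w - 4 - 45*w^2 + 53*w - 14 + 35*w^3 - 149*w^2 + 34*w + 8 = b^2*(7*w - 1) + b*(-42*w^2 + 55*w - 7) + 35*w^3 - 194*w^2 + 97*w - 10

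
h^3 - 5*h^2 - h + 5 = (h - 5)*(h - 1)*(h + 1)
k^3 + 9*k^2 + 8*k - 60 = (k - 2)*(k + 5)*(k + 6)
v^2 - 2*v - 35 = (v - 7)*(v + 5)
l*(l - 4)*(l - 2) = l^3 - 6*l^2 + 8*l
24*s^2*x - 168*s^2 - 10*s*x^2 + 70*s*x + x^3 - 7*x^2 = (-6*s + x)*(-4*s + x)*(x - 7)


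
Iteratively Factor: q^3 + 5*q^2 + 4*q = (q + 4)*(q^2 + q) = q*(q + 4)*(q + 1)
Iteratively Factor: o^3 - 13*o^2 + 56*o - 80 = (o - 4)*(o^2 - 9*o + 20) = (o - 5)*(o - 4)*(o - 4)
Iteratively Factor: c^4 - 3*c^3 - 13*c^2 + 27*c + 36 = (c - 3)*(c^3 - 13*c - 12) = (c - 3)*(c + 1)*(c^2 - c - 12) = (c - 3)*(c + 1)*(c + 3)*(c - 4)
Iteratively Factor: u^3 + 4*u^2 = (u + 4)*(u^2) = u*(u + 4)*(u)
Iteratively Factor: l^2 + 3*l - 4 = (l + 4)*(l - 1)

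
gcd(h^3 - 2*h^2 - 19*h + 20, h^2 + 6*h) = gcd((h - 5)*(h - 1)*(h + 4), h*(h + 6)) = 1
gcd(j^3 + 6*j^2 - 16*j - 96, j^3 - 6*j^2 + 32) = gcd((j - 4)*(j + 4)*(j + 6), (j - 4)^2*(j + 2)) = j - 4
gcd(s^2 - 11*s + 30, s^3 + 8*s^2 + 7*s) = 1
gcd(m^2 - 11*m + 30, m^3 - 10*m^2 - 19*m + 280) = 1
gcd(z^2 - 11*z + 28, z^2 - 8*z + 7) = z - 7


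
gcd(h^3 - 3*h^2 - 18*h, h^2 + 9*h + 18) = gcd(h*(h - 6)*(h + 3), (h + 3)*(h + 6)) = h + 3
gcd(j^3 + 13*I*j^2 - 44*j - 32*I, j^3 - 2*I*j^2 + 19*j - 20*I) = j + 4*I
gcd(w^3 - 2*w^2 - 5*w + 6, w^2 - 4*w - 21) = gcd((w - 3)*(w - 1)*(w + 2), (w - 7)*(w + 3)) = 1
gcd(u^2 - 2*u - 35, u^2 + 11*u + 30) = u + 5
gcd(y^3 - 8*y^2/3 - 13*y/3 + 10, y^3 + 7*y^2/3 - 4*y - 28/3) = y + 2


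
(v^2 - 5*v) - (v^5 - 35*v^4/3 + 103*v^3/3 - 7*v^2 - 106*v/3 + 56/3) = -v^5 + 35*v^4/3 - 103*v^3/3 + 8*v^2 + 91*v/3 - 56/3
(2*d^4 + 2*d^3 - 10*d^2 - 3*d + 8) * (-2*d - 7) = -4*d^5 - 18*d^4 + 6*d^3 + 76*d^2 + 5*d - 56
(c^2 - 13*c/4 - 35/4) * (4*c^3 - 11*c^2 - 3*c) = 4*c^5 - 24*c^4 - 9*c^3/4 + 106*c^2 + 105*c/4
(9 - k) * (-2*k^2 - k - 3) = 2*k^3 - 17*k^2 - 6*k - 27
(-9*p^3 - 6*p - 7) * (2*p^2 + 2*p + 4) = -18*p^5 - 18*p^4 - 48*p^3 - 26*p^2 - 38*p - 28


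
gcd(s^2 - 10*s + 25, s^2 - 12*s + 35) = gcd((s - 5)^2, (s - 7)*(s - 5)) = s - 5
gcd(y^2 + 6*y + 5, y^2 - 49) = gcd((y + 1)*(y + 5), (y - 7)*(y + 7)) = 1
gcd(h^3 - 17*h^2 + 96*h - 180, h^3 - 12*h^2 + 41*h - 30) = h^2 - 11*h + 30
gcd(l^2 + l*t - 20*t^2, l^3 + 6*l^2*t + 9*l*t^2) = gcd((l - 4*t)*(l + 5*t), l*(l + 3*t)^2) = 1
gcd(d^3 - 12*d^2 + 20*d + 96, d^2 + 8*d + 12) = d + 2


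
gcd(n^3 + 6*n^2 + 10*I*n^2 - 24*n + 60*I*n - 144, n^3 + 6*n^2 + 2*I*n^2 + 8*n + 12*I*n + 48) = n^2 + n*(6 + 4*I) + 24*I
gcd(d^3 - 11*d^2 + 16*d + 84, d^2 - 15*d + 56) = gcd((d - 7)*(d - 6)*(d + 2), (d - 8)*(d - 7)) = d - 7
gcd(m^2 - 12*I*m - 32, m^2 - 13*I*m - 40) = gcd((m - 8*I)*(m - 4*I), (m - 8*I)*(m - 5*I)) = m - 8*I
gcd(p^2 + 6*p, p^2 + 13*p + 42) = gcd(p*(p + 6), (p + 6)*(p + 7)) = p + 6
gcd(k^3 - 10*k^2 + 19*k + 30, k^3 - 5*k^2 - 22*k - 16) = k + 1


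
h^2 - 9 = (h - 3)*(h + 3)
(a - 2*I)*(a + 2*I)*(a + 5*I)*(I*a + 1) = I*a^4 - 4*a^3 + 9*I*a^2 - 16*a + 20*I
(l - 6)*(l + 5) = l^2 - l - 30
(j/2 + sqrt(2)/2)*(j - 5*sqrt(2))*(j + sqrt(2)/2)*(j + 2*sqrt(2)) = j^4/2 - 3*sqrt(2)*j^3/4 - 14*j^2 - 33*sqrt(2)*j/2 - 10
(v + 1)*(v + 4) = v^2 + 5*v + 4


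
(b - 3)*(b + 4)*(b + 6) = b^3 + 7*b^2 - 6*b - 72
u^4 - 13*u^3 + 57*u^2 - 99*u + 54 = (u - 6)*(u - 3)^2*(u - 1)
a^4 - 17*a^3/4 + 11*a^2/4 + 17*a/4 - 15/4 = (a - 3)*(a - 5/4)*(a - 1)*(a + 1)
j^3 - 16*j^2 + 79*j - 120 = (j - 8)*(j - 5)*(j - 3)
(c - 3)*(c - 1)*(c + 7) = c^3 + 3*c^2 - 25*c + 21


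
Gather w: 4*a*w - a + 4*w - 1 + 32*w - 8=-a + w*(4*a + 36) - 9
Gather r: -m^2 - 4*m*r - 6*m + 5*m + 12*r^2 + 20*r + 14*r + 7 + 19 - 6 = -m^2 - m + 12*r^2 + r*(34 - 4*m) + 20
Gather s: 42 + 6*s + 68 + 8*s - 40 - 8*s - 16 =6*s + 54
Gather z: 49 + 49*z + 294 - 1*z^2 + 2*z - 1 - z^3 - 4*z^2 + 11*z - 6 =-z^3 - 5*z^2 + 62*z + 336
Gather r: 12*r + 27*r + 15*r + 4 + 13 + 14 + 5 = 54*r + 36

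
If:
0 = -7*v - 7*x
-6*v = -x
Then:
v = 0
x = 0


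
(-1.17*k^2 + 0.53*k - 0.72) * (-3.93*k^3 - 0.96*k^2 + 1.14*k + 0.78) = 4.5981*k^5 - 0.9597*k^4 + 0.987*k^3 + 0.3828*k^2 - 0.4074*k - 0.5616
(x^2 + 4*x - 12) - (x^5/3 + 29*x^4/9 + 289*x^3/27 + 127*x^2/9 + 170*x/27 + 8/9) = -x^5/3 - 29*x^4/9 - 289*x^3/27 - 118*x^2/9 - 62*x/27 - 116/9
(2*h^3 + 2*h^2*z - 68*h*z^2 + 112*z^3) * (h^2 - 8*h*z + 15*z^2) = 2*h^5 - 14*h^4*z - 54*h^3*z^2 + 686*h^2*z^3 - 1916*h*z^4 + 1680*z^5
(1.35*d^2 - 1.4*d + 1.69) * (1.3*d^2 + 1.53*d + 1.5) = 1.755*d^4 + 0.2455*d^3 + 2.08*d^2 + 0.4857*d + 2.535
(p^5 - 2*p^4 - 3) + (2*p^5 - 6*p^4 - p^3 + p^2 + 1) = 3*p^5 - 8*p^4 - p^3 + p^2 - 2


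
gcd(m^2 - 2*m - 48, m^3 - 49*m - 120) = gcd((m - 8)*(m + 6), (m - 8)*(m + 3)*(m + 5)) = m - 8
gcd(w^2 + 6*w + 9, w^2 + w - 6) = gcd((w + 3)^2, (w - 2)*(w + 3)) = w + 3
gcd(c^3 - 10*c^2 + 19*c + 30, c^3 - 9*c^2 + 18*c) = c - 6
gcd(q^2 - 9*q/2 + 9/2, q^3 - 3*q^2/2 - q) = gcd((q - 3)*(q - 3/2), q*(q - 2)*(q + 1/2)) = 1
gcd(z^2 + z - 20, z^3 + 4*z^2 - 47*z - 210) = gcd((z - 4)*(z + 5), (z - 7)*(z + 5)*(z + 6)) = z + 5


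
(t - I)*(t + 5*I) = t^2 + 4*I*t + 5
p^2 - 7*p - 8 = (p - 8)*(p + 1)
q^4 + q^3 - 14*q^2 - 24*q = q*(q - 4)*(q + 2)*(q + 3)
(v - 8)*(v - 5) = v^2 - 13*v + 40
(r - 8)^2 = r^2 - 16*r + 64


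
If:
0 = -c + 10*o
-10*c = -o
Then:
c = 0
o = 0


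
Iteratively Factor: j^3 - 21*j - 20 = (j + 4)*(j^2 - 4*j - 5) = (j + 1)*(j + 4)*(j - 5)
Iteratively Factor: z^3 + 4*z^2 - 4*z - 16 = (z - 2)*(z^2 + 6*z + 8) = (z - 2)*(z + 4)*(z + 2)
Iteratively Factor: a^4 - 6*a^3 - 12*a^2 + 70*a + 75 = (a + 1)*(a^3 - 7*a^2 - 5*a + 75) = (a - 5)*(a + 1)*(a^2 - 2*a - 15) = (a - 5)^2*(a + 1)*(a + 3)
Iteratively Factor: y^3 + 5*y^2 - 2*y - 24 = (y - 2)*(y^2 + 7*y + 12) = (y - 2)*(y + 3)*(y + 4)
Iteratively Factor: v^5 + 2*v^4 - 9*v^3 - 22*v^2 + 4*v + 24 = (v + 2)*(v^4 - 9*v^2 - 4*v + 12) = (v - 1)*(v + 2)*(v^3 + v^2 - 8*v - 12) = (v - 1)*(v + 2)^2*(v^2 - v - 6) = (v - 3)*(v - 1)*(v + 2)^2*(v + 2)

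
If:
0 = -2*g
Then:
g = 0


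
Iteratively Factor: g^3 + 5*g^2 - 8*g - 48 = (g - 3)*(g^2 + 8*g + 16) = (g - 3)*(g + 4)*(g + 4)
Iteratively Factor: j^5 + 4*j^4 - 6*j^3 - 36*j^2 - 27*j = (j - 3)*(j^4 + 7*j^3 + 15*j^2 + 9*j) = (j - 3)*(j + 3)*(j^3 + 4*j^2 + 3*j) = (j - 3)*(j + 1)*(j + 3)*(j^2 + 3*j) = j*(j - 3)*(j + 1)*(j + 3)*(j + 3)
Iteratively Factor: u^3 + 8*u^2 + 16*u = (u + 4)*(u^2 + 4*u) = (u + 4)^2*(u)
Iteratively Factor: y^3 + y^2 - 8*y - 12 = (y + 2)*(y^2 - y - 6) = (y + 2)^2*(y - 3)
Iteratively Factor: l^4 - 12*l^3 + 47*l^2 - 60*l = (l - 4)*(l^3 - 8*l^2 + 15*l) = l*(l - 4)*(l^2 - 8*l + 15) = l*(l - 5)*(l - 4)*(l - 3)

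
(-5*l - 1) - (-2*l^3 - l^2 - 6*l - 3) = 2*l^3 + l^2 + l + 2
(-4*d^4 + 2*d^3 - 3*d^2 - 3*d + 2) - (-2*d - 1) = -4*d^4 + 2*d^3 - 3*d^2 - d + 3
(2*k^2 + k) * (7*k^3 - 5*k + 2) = 14*k^5 + 7*k^4 - 10*k^3 - k^2 + 2*k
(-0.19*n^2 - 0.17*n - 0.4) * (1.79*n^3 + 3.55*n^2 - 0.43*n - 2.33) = -0.3401*n^5 - 0.9788*n^4 - 1.2378*n^3 - 0.9042*n^2 + 0.5681*n + 0.932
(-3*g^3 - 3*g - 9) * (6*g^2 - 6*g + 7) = -18*g^5 + 18*g^4 - 39*g^3 - 36*g^2 + 33*g - 63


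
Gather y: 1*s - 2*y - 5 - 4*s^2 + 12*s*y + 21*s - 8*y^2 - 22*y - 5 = -4*s^2 + 22*s - 8*y^2 + y*(12*s - 24) - 10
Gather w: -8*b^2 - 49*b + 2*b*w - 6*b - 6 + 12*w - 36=-8*b^2 - 55*b + w*(2*b + 12) - 42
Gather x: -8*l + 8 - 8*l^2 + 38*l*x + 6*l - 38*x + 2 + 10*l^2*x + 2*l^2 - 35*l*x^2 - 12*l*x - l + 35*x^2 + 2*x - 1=-6*l^2 - 3*l + x^2*(35 - 35*l) + x*(10*l^2 + 26*l - 36) + 9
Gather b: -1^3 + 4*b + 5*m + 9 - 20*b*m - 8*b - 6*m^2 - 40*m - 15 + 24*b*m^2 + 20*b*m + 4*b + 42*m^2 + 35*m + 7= 24*b*m^2 + 36*m^2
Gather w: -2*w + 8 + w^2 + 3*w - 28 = w^2 + w - 20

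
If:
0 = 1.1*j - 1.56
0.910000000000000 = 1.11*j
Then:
No Solution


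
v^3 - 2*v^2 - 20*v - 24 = (v - 6)*(v + 2)^2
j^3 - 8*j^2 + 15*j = j*(j - 5)*(j - 3)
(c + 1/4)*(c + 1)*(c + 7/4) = c^3 + 3*c^2 + 39*c/16 + 7/16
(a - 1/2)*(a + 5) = a^2 + 9*a/2 - 5/2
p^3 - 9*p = p*(p - 3)*(p + 3)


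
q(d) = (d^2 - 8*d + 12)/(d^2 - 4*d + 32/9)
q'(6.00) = 0.26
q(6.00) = 0.00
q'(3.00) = 15.84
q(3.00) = -5.40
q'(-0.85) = 0.62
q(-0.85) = 2.54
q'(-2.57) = 0.21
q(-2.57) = 1.92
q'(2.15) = 9.74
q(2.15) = 1.37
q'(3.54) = 2.66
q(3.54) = -1.97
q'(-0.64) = 0.75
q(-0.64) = 2.69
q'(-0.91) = 0.59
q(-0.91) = 2.51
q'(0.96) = 17.31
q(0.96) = 8.23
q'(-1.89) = 0.30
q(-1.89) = 2.09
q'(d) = (4 - 2*d)*(d^2 - 8*d + 12)/(d^2 - 4*d + 32/9)^2 + (2*d - 8)/(d^2 - 4*d + 32/9)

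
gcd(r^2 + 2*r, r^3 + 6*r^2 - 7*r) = r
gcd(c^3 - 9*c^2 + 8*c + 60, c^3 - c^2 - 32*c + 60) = c - 5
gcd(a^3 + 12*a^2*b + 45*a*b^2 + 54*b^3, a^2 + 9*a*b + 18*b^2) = a^2 + 9*a*b + 18*b^2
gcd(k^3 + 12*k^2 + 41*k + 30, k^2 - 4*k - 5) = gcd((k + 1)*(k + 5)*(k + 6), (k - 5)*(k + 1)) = k + 1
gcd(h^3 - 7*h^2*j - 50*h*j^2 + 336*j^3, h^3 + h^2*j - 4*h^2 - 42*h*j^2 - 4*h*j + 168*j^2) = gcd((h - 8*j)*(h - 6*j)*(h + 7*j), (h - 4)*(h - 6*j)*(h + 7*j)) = h^2 + h*j - 42*j^2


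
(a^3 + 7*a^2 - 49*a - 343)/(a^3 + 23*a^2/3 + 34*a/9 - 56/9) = 9*(a^2 - 49)/(9*a^2 + 6*a - 8)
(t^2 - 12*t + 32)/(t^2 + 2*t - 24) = (t - 8)/(t + 6)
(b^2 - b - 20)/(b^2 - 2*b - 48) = (-b^2 + b + 20)/(-b^2 + 2*b + 48)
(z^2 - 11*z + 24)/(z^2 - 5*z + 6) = (z - 8)/(z - 2)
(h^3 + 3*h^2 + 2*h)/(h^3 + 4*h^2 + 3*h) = (h + 2)/(h + 3)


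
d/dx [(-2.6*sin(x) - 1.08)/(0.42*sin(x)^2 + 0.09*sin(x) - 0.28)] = (1.092*sin(x)^2 + 0.9072*sin(x) + 0.8252)*cos(x)/(0.1764*sin(x)^4 + 0.0756*sin(x)^3 - 0.2271*sin(x)^2 - 0.0504*sin(x) + 0.0784)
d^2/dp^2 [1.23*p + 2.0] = 0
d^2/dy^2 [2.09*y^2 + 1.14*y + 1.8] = 4.18000000000000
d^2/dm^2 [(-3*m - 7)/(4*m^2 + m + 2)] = 2*(-(3*m + 7)*(8*m + 1)^2 + (36*m + 31)*(4*m^2 + m + 2))/(4*m^2 + m + 2)^3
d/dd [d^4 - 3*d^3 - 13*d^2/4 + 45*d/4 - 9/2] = 4*d^3 - 9*d^2 - 13*d/2 + 45/4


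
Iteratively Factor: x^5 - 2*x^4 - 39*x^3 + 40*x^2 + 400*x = (x - 5)*(x^4 + 3*x^3 - 24*x^2 - 80*x) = x*(x - 5)*(x^3 + 3*x^2 - 24*x - 80) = x*(x - 5)*(x + 4)*(x^2 - x - 20) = x*(x - 5)^2*(x + 4)*(x + 4)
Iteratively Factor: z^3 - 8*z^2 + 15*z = (z)*(z^2 - 8*z + 15) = z*(z - 5)*(z - 3)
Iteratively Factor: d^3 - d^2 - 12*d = (d - 4)*(d^2 + 3*d) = d*(d - 4)*(d + 3)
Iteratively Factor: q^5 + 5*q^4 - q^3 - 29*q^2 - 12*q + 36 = (q - 1)*(q^4 + 6*q^3 + 5*q^2 - 24*q - 36) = (q - 1)*(q + 3)*(q^3 + 3*q^2 - 4*q - 12) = (q - 1)*(q + 2)*(q + 3)*(q^2 + q - 6) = (q - 2)*(q - 1)*(q + 2)*(q + 3)*(q + 3)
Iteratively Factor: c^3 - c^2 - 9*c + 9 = (c - 1)*(c^2 - 9) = (c - 1)*(c + 3)*(c - 3)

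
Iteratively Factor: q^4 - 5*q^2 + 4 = (q - 1)*(q^3 + q^2 - 4*q - 4) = (q - 1)*(q + 1)*(q^2 - 4) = (q - 1)*(q + 1)*(q + 2)*(q - 2)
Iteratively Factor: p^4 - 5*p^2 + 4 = (p + 1)*(p^3 - p^2 - 4*p + 4) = (p - 2)*(p + 1)*(p^2 + p - 2) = (p - 2)*(p - 1)*(p + 1)*(p + 2)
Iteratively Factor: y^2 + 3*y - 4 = (y - 1)*(y + 4)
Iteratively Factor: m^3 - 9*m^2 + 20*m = (m - 4)*(m^2 - 5*m) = m*(m - 4)*(m - 5)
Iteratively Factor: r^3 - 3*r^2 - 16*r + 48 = (r - 3)*(r^2 - 16) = (r - 3)*(r + 4)*(r - 4)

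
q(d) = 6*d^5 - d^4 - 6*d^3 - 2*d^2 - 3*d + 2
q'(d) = 30*d^4 - 4*d^3 - 18*d^2 - 4*d - 3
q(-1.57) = -38.31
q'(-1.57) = 156.66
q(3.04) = 1278.25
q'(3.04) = 2268.33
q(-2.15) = -238.17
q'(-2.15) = 603.17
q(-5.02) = -19037.38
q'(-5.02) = 19121.30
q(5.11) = 19357.28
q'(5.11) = 19428.06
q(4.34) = 8344.52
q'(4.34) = 9957.01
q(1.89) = 80.62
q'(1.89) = 280.93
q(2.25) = 237.14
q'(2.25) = 620.18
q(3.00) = 1190.00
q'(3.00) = 2145.00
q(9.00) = 343172.00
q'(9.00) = 192417.00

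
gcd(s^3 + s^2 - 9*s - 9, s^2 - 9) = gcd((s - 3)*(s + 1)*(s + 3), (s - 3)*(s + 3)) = s^2 - 9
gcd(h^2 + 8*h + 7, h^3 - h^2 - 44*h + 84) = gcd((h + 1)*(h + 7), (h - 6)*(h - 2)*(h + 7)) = h + 7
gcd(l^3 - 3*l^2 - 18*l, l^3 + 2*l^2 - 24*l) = l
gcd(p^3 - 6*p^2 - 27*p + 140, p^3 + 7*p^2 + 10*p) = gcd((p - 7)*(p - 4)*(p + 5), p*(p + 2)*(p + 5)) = p + 5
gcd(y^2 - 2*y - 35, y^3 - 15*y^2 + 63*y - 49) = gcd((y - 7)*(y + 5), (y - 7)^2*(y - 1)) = y - 7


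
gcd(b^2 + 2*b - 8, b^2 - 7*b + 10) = b - 2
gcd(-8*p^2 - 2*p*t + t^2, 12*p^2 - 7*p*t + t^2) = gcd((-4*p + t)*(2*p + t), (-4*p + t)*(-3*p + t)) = 4*p - t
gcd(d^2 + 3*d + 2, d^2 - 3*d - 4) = d + 1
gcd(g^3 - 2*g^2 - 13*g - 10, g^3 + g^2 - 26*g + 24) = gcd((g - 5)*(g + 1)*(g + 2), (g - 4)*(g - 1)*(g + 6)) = 1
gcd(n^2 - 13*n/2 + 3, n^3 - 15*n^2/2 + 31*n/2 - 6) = n - 1/2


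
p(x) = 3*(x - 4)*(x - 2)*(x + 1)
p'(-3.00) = 177.00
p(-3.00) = -210.00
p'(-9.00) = 1005.00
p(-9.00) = -3432.00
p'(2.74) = -8.63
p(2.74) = -10.46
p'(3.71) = 18.58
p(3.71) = -7.01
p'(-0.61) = 27.65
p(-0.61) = 14.08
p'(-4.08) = 278.22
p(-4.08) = -453.93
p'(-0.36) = 17.97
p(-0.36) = 19.76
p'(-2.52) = 138.75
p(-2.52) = -134.39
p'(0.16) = 1.43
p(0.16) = 24.59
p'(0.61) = -8.95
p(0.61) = 22.76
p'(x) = 3*(x - 4)*(x - 2) + 3*(x - 4)*(x + 1) + 3*(x - 2)*(x + 1)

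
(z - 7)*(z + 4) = z^2 - 3*z - 28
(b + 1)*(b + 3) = b^2 + 4*b + 3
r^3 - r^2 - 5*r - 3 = (r - 3)*(r + 1)^2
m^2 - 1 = (m - 1)*(m + 1)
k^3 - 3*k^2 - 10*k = k*(k - 5)*(k + 2)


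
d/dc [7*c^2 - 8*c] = 14*c - 8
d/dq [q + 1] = 1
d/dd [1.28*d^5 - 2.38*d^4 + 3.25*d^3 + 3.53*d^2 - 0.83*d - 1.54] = 6.4*d^4 - 9.52*d^3 + 9.75*d^2 + 7.06*d - 0.83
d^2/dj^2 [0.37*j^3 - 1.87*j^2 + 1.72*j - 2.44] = 2.22*j - 3.74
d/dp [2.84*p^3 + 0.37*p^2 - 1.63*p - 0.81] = 8.52*p^2 + 0.74*p - 1.63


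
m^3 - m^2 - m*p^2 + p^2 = (m - 1)*(m - p)*(m + p)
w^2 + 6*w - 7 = (w - 1)*(w + 7)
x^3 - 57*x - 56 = (x - 8)*(x + 1)*(x + 7)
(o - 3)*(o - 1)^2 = o^3 - 5*o^2 + 7*o - 3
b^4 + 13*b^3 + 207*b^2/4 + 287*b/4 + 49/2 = (b + 1/2)*(b + 2)*(b + 7/2)*(b + 7)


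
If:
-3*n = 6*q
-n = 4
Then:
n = -4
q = 2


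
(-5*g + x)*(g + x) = -5*g^2 - 4*g*x + x^2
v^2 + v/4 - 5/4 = (v - 1)*(v + 5/4)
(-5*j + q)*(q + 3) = -5*j*q - 15*j + q^2 + 3*q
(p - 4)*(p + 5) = p^2 + p - 20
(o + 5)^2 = o^2 + 10*o + 25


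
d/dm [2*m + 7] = 2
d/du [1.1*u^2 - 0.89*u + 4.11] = 2.2*u - 0.89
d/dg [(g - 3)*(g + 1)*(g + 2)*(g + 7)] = 4*g^3 + 21*g^2 - 14*g - 55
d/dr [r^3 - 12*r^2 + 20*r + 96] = 3*r^2 - 24*r + 20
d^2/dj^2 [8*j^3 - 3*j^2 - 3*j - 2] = 48*j - 6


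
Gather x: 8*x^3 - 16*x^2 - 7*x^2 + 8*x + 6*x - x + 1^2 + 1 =8*x^3 - 23*x^2 + 13*x + 2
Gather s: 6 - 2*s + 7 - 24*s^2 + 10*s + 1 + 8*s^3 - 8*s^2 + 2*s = 8*s^3 - 32*s^2 + 10*s + 14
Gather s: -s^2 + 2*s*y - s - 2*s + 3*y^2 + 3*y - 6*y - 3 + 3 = -s^2 + s*(2*y - 3) + 3*y^2 - 3*y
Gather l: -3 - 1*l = -l - 3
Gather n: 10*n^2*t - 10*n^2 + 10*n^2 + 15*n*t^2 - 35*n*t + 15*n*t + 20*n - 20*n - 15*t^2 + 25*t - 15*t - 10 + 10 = 10*n^2*t + n*(15*t^2 - 20*t) - 15*t^2 + 10*t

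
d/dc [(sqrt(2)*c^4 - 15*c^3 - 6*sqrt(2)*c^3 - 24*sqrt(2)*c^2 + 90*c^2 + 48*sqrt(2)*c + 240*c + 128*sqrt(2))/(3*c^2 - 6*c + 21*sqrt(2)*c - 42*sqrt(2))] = (2*sqrt(2)*c^5 - 12*sqrt(2)*c^4 + 27*c^4 - 186*sqrt(2)*c^3 - 220*c^3 - 252*c^2 + 1260*sqrt(2)*c^2 - 2776*sqrt(2)*c + 1344*c - 3104*sqrt(2) - 3136)/(3*(c^4 - 4*c^3 + 14*sqrt(2)*c^3 - 56*sqrt(2)*c^2 + 102*c^2 - 392*c + 56*sqrt(2)*c + 392))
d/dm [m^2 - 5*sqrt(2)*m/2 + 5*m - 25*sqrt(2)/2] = 2*m - 5*sqrt(2)/2 + 5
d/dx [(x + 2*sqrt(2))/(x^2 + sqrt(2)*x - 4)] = (x^2 + sqrt(2)*x - (x + 2*sqrt(2))*(2*x + sqrt(2)) - 4)/(x^2 + sqrt(2)*x - 4)^2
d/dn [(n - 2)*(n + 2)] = 2*n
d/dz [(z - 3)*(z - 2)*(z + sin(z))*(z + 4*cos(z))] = -(z - 3)*(z - 2)*(z + sin(z))*(4*sin(z) - 1) + (z - 3)*(z - 2)*(z + 4*cos(z))*(cos(z) + 1) + (z - 3)*(z + sin(z))*(z + 4*cos(z)) + (z - 2)*(z + sin(z))*(z + 4*cos(z))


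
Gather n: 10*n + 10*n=20*n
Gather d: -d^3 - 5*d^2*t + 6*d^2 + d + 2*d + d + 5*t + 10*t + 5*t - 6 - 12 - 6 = -d^3 + d^2*(6 - 5*t) + 4*d + 20*t - 24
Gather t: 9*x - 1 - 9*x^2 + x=-9*x^2 + 10*x - 1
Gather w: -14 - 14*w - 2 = -14*w - 16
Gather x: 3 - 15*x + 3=6 - 15*x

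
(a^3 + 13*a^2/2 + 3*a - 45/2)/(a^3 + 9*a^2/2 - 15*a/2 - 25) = (2*a^2 + 3*a - 9)/(2*a^2 - a - 10)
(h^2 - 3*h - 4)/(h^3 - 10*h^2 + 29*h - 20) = (h + 1)/(h^2 - 6*h + 5)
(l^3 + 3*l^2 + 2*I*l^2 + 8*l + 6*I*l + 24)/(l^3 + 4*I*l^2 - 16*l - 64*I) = (l^2 + l*(3 - 2*I) - 6*I)/(l^2 - 16)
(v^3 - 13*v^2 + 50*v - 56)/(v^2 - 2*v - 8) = (v^2 - 9*v + 14)/(v + 2)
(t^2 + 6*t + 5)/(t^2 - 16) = (t^2 + 6*t + 5)/(t^2 - 16)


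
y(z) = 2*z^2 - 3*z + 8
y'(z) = 4*z - 3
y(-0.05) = 8.16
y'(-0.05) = -3.20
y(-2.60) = 29.32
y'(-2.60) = -13.40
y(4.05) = 28.66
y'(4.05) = 13.20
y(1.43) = 7.80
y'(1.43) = 2.72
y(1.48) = 7.94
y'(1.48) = 2.92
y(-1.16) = 14.17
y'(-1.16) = -7.64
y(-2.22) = 24.52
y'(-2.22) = -11.88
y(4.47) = 34.55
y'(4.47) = 14.88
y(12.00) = 260.00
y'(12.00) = 45.00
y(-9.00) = 197.00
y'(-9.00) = -39.00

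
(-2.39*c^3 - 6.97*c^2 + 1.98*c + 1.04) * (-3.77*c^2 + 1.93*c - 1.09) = 9.0103*c^5 + 21.6642*c^4 - 18.3116*c^3 + 7.4979*c^2 - 0.151*c - 1.1336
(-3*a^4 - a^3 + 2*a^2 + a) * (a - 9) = -3*a^5 + 26*a^4 + 11*a^3 - 17*a^2 - 9*a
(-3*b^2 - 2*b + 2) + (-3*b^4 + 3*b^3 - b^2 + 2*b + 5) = -3*b^4 + 3*b^3 - 4*b^2 + 7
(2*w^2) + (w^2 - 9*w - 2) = 3*w^2 - 9*w - 2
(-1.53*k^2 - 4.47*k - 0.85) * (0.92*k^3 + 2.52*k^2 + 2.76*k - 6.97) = -1.4076*k^5 - 7.968*k^4 - 16.2692*k^3 - 3.8151*k^2 + 28.8099*k + 5.9245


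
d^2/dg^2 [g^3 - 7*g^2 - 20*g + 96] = 6*g - 14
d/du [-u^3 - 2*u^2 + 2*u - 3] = -3*u^2 - 4*u + 2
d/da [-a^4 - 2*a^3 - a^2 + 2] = 2*a*(-2*a^2 - 3*a - 1)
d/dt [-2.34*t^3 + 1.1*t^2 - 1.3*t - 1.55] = -7.02*t^2 + 2.2*t - 1.3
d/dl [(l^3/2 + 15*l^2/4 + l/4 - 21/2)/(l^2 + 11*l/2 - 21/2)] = 1/2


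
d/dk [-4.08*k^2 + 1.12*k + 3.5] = 1.12 - 8.16*k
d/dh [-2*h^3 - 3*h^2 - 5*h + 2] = -6*h^2 - 6*h - 5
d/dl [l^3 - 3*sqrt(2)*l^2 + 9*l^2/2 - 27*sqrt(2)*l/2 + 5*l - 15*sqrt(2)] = 3*l^2 - 6*sqrt(2)*l + 9*l - 27*sqrt(2)/2 + 5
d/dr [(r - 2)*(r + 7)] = 2*r + 5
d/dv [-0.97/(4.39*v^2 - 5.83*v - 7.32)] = (8.5166*v - 5.6551)/(-4.39*v^2 + 5.83*v + 7.32)^2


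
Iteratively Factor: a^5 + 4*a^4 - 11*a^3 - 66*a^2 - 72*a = (a + 3)*(a^4 + a^3 - 14*a^2 - 24*a) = (a + 3)^2*(a^3 - 2*a^2 - 8*a) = (a - 4)*(a + 3)^2*(a^2 + 2*a) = a*(a - 4)*(a + 3)^2*(a + 2)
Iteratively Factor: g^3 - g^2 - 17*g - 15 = (g + 1)*(g^2 - 2*g - 15) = (g - 5)*(g + 1)*(g + 3)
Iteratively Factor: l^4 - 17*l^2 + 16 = (l - 1)*(l^3 + l^2 - 16*l - 16) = (l - 4)*(l - 1)*(l^2 + 5*l + 4) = (l - 4)*(l - 1)*(l + 4)*(l + 1)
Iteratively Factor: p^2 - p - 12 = (p - 4)*(p + 3)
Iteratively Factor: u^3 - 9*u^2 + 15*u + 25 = (u - 5)*(u^2 - 4*u - 5) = (u - 5)^2*(u + 1)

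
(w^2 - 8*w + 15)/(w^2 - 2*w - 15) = (w - 3)/(w + 3)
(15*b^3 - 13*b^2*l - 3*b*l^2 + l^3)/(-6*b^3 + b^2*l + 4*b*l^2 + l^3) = (-5*b + l)/(2*b + l)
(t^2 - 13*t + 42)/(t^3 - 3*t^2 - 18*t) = (t - 7)/(t*(t + 3))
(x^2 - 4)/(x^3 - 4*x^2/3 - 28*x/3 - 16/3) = 3*(x - 2)/(3*x^2 - 10*x - 8)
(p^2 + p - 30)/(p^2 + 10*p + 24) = (p - 5)/(p + 4)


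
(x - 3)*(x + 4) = x^2 + x - 12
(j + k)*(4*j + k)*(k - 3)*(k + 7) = 4*j^2*k^2 + 16*j^2*k - 84*j^2 + 5*j*k^3 + 20*j*k^2 - 105*j*k + k^4 + 4*k^3 - 21*k^2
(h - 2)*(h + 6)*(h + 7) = h^3 + 11*h^2 + 16*h - 84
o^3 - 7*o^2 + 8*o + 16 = (o - 4)^2*(o + 1)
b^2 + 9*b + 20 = (b + 4)*(b + 5)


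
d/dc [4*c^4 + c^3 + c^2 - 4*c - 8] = 16*c^3 + 3*c^2 + 2*c - 4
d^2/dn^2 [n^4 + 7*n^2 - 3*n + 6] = 12*n^2 + 14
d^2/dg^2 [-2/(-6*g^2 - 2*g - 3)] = 8*(-18*g^2 - 6*g + 2*(6*g + 1)^2 - 9)/(6*g^2 + 2*g + 3)^3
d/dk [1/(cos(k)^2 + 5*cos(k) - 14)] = (2*cos(k) + 5)*sin(k)/(cos(k)^2 + 5*cos(k) - 14)^2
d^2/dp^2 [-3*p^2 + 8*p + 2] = -6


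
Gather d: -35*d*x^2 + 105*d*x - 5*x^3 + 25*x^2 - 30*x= d*(-35*x^2 + 105*x) - 5*x^3 + 25*x^2 - 30*x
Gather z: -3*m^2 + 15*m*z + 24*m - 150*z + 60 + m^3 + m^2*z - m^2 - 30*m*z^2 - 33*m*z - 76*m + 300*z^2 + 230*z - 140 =m^3 - 4*m^2 - 52*m + z^2*(300 - 30*m) + z*(m^2 - 18*m + 80) - 80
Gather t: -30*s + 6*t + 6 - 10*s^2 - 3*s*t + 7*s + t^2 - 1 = -10*s^2 - 23*s + t^2 + t*(6 - 3*s) + 5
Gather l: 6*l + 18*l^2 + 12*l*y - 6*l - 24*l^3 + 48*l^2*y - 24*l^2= -24*l^3 + l^2*(48*y - 6) + 12*l*y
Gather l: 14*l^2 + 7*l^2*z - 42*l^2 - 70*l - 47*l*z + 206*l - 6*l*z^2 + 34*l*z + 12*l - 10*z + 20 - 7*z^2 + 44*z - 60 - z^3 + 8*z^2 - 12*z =l^2*(7*z - 28) + l*(-6*z^2 - 13*z + 148) - z^3 + z^2 + 22*z - 40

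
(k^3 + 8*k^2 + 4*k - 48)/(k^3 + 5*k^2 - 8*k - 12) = (k + 4)/(k + 1)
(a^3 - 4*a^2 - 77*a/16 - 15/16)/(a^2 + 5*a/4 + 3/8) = (4*a^2 - 19*a - 5)/(2*(2*a + 1))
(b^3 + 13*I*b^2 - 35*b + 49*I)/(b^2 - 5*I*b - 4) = (b^2 + 14*I*b - 49)/(b - 4*I)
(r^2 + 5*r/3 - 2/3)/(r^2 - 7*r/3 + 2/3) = (r + 2)/(r - 2)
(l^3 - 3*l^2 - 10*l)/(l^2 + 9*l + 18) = l*(l^2 - 3*l - 10)/(l^2 + 9*l + 18)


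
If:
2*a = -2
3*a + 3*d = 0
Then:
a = -1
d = 1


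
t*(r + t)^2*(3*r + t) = 3*r^3*t + 7*r^2*t^2 + 5*r*t^3 + t^4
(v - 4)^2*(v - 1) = v^3 - 9*v^2 + 24*v - 16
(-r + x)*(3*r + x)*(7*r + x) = -21*r^3 + 11*r^2*x + 9*r*x^2 + x^3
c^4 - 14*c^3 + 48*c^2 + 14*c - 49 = (c - 7)^2*(c - 1)*(c + 1)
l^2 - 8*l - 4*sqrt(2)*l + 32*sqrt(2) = (l - 8)*(l - 4*sqrt(2))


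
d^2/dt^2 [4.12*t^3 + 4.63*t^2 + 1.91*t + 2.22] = 24.72*t + 9.26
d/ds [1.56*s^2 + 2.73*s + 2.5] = 3.12*s + 2.73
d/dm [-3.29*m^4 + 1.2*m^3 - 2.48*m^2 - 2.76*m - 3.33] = -13.16*m^3 + 3.6*m^2 - 4.96*m - 2.76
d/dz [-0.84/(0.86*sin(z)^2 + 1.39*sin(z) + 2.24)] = (1.4448*sin(z) + 1.1676)*cos(z)/(0.86*sin(z)^2 + 1.39*sin(z) + 2.24)^2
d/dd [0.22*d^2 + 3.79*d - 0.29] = 0.44*d + 3.79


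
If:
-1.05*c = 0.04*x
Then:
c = -0.0380952380952381*x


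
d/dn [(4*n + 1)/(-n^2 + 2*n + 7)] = 2*(2*n^2 + n + 13)/(n^4 - 4*n^3 - 10*n^2 + 28*n + 49)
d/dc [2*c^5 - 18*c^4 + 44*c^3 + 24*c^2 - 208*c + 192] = 10*c^4 - 72*c^3 + 132*c^2 + 48*c - 208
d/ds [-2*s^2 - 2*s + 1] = -4*s - 2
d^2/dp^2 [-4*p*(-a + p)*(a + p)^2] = 8*a^2 - 24*a*p - 48*p^2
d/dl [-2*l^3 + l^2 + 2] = 2*l*(1 - 3*l)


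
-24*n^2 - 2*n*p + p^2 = (-6*n + p)*(4*n + p)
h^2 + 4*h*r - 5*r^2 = (h - r)*(h + 5*r)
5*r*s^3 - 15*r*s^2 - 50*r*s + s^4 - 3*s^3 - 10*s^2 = s*(5*r + s)*(s - 5)*(s + 2)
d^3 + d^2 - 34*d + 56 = (d - 4)*(d - 2)*(d + 7)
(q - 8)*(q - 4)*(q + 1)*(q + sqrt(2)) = q^4 - 11*q^3 + sqrt(2)*q^3 - 11*sqrt(2)*q^2 + 20*q^2 + 20*sqrt(2)*q + 32*q + 32*sqrt(2)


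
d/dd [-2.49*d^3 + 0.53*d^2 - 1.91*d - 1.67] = -7.47*d^2 + 1.06*d - 1.91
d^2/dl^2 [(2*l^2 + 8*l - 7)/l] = -14/l^3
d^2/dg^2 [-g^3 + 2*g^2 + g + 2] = 4 - 6*g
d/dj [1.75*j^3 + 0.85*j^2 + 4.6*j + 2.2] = 5.25*j^2 + 1.7*j + 4.6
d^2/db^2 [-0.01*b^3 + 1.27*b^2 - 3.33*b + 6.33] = 2.54 - 0.06*b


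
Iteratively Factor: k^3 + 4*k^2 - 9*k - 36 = (k - 3)*(k^2 + 7*k + 12) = (k - 3)*(k + 4)*(k + 3)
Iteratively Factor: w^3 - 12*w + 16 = (w + 4)*(w^2 - 4*w + 4) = (w - 2)*(w + 4)*(w - 2)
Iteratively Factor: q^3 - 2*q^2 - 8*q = (q - 4)*(q^2 + 2*q) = (q - 4)*(q + 2)*(q)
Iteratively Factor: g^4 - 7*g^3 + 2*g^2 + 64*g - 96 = (g - 4)*(g^3 - 3*g^2 - 10*g + 24) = (g - 4)*(g + 3)*(g^2 - 6*g + 8) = (g - 4)^2*(g + 3)*(g - 2)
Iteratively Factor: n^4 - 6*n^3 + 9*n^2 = (n)*(n^3 - 6*n^2 + 9*n) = n^2*(n^2 - 6*n + 9) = n^2*(n - 3)*(n - 3)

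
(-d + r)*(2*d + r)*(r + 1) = -2*d^2*r - 2*d^2 + d*r^2 + d*r + r^3 + r^2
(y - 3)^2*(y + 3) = y^3 - 3*y^2 - 9*y + 27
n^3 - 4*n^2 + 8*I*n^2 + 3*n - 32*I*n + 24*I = (n - 3)*(n - 1)*(n + 8*I)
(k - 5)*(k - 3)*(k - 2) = k^3 - 10*k^2 + 31*k - 30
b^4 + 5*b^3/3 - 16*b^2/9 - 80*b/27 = b*(b - 4/3)*(b + 4/3)*(b + 5/3)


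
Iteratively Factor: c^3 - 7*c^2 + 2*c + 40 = (c + 2)*(c^2 - 9*c + 20) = (c - 5)*(c + 2)*(c - 4)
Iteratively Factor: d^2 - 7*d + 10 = (d - 5)*(d - 2)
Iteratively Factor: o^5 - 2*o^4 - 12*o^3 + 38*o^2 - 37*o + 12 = (o - 1)*(o^4 - o^3 - 13*o^2 + 25*o - 12) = (o - 3)*(o - 1)*(o^3 + 2*o^2 - 7*o + 4) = (o - 3)*(o - 1)*(o + 4)*(o^2 - 2*o + 1) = (o - 3)*(o - 1)^2*(o + 4)*(o - 1)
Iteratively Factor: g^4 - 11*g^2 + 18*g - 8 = (g - 2)*(g^3 + 2*g^2 - 7*g + 4) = (g - 2)*(g - 1)*(g^2 + 3*g - 4) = (g - 2)*(g - 1)^2*(g + 4)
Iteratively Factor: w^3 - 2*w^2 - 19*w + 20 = (w - 1)*(w^2 - w - 20) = (w - 1)*(w + 4)*(w - 5)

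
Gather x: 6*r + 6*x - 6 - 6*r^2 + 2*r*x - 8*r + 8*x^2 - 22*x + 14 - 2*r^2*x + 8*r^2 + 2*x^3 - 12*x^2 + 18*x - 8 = 2*r^2 - 2*r + 2*x^3 - 4*x^2 + x*(-2*r^2 + 2*r + 2)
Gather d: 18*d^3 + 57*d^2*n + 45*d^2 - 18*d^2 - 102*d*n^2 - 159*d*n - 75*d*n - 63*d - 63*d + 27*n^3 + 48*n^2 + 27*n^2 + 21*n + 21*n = 18*d^3 + d^2*(57*n + 27) + d*(-102*n^2 - 234*n - 126) + 27*n^3 + 75*n^2 + 42*n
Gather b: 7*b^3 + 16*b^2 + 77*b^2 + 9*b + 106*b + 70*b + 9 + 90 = 7*b^3 + 93*b^2 + 185*b + 99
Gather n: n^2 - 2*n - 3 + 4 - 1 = n^2 - 2*n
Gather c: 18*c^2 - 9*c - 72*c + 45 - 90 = 18*c^2 - 81*c - 45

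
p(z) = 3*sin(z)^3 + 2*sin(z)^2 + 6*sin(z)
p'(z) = 9*sin(z)^2*cos(z) + 4*sin(z)*cos(z) + 6*cos(z)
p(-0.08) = -0.47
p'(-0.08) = 5.72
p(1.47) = 10.90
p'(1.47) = 1.90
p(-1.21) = -6.32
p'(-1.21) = 3.58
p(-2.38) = -4.17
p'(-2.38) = -5.45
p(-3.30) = 1.01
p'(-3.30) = -6.77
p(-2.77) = -2.06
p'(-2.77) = -5.34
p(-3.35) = 1.35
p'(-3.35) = -7.06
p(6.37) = 0.54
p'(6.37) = 6.39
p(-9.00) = -2.34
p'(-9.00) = -5.36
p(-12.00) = 4.26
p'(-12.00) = 9.06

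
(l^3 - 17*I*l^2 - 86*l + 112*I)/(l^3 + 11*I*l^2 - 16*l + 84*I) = (l^2 - 15*I*l - 56)/(l^2 + 13*I*l - 42)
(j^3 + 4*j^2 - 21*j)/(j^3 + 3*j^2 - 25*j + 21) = j/(j - 1)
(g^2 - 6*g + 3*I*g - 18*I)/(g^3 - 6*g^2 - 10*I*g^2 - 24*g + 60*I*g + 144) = (g + 3*I)/(g^2 - 10*I*g - 24)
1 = 1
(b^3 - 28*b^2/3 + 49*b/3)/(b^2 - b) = (3*b^2 - 28*b + 49)/(3*(b - 1))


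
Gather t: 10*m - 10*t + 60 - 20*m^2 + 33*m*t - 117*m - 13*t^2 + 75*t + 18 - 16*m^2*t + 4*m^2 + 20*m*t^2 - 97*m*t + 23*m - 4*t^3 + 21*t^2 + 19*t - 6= -16*m^2 - 84*m - 4*t^3 + t^2*(20*m + 8) + t*(-16*m^2 - 64*m + 84) + 72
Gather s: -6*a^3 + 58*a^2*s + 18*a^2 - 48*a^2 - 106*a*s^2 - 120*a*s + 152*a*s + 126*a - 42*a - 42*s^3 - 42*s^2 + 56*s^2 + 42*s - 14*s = -6*a^3 - 30*a^2 + 84*a - 42*s^3 + s^2*(14 - 106*a) + s*(58*a^2 + 32*a + 28)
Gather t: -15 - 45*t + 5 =-45*t - 10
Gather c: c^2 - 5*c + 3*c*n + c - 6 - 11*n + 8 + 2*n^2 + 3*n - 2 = c^2 + c*(3*n - 4) + 2*n^2 - 8*n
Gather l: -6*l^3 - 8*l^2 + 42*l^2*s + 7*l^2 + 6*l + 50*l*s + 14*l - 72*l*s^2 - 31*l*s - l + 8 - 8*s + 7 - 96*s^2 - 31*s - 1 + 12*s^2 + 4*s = -6*l^3 + l^2*(42*s - 1) + l*(-72*s^2 + 19*s + 19) - 84*s^2 - 35*s + 14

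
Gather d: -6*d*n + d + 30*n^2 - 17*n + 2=d*(1 - 6*n) + 30*n^2 - 17*n + 2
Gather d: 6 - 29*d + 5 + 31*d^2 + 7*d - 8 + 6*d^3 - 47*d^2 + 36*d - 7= 6*d^3 - 16*d^2 + 14*d - 4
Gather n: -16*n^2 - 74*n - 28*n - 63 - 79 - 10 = -16*n^2 - 102*n - 152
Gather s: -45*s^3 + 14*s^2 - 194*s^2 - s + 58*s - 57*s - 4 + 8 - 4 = -45*s^3 - 180*s^2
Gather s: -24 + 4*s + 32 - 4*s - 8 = 0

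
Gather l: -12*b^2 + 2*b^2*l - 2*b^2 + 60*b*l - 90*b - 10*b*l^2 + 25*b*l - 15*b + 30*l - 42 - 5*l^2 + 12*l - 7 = -14*b^2 - 105*b + l^2*(-10*b - 5) + l*(2*b^2 + 85*b + 42) - 49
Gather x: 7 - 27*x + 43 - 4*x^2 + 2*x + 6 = -4*x^2 - 25*x + 56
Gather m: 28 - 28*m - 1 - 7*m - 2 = 25 - 35*m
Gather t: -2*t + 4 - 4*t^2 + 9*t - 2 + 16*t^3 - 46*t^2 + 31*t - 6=16*t^3 - 50*t^2 + 38*t - 4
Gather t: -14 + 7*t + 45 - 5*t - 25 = 2*t + 6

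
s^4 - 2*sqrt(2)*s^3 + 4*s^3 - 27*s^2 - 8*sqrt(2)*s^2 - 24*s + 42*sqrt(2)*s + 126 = (s - 3)*(s + 7)*(s - 3*sqrt(2))*(s + sqrt(2))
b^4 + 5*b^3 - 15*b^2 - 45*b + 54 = (b - 3)*(b - 1)*(b + 3)*(b + 6)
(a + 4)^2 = a^2 + 8*a + 16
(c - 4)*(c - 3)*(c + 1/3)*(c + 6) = c^4 - 2*c^3/3 - 91*c^2/3 + 62*c + 24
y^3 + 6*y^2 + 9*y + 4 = (y + 1)^2*(y + 4)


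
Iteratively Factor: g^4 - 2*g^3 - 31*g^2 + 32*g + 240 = (g - 4)*(g^3 + 2*g^2 - 23*g - 60) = (g - 5)*(g - 4)*(g^2 + 7*g + 12) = (g - 5)*(g - 4)*(g + 3)*(g + 4)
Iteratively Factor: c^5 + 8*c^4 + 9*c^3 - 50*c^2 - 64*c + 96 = (c + 4)*(c^4 + 4*c^3 - 7*c^2 - 22*c + 24) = (c + 3)*(c + 4)*(c^3 + c^2 - 10*c + 8) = (c - 2)*(c + 3)*(c + 4)*(c^2 + 3*c - 4) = (c - 2)*(c + 3)*(c + 4)^2*(c - 1)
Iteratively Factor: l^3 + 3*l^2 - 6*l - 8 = (l + 4)*(l^2 - l - 2) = (l - 2)*(l + 4)*(l + 1)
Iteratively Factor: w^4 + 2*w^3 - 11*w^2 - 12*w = (w + 4)*(w^3 - 2*w^2 - 3*w) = (w + 1)*(w + 4)*(w^2 - 3*w) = (w - 3)*(w + 1)*(w + 4)*(w)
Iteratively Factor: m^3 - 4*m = (m - 2)*(m^2 + 2*m) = m*(m - 2)*(m + 2)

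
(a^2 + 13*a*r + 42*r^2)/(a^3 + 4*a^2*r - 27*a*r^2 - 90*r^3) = (-a - 7*r)/(-a^2 + 2*a*r + 15*r^2)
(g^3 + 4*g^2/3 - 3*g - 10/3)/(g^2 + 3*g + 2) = g - 5/3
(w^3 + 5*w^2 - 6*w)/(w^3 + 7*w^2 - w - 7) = w*(w + 6)/(w^2 + 8*w + 7)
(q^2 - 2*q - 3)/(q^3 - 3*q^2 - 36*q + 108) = (q + 1)/(q^2 - 36)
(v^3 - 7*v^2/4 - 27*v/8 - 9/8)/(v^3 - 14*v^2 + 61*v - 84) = (8*v^2 + 10*v + 3)/(8*(v^2 - 11*v + 28))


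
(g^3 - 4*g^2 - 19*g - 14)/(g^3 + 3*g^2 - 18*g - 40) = (g^2 - 6*g - 7)/(g^2 + g - 20)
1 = 1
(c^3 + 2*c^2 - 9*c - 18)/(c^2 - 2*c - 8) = (c^2 - 9)/(c - 4)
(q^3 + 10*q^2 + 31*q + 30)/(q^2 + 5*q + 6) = q + 5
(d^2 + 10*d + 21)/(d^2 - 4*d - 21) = (d + 7)/(d - 7)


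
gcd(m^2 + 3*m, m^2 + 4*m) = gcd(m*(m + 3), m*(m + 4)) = m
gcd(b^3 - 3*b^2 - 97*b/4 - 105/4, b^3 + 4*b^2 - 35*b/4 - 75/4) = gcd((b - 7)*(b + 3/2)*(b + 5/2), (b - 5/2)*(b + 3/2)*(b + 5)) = b + 3/2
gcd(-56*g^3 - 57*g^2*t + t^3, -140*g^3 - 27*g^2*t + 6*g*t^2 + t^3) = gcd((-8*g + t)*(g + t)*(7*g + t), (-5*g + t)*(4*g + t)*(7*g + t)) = 7*g + t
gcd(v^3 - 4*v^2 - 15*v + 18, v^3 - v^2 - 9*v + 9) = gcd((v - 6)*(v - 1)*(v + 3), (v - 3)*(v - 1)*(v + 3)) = v^2 + 2*v - 3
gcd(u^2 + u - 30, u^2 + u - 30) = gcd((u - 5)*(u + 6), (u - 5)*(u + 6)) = u^2 + u - 30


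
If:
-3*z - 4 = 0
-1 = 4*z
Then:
No Solution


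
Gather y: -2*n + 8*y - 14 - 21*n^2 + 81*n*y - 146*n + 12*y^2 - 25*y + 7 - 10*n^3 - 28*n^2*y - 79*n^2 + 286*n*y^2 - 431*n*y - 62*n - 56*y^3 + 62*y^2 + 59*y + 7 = -10*n^3 - 100*n^2 - 210*n - 56*y^3 + y^2*(286*n + 74) + y*(-28*n^2 - 350*n + 42)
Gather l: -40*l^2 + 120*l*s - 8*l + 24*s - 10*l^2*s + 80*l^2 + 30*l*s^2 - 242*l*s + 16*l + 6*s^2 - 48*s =l^2*(40 - 10*s) + l*(30*s^2 - 122*s + 8) + 6*s^2 - 24*s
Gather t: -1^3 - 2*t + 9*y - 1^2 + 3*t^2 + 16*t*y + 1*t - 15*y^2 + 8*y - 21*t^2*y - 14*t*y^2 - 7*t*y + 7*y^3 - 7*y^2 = t^2*(3 - 21*y) + t*(-14*y^2 + 9*y - 1) + 7*y^3 - 22*y^2 + 17*y - 2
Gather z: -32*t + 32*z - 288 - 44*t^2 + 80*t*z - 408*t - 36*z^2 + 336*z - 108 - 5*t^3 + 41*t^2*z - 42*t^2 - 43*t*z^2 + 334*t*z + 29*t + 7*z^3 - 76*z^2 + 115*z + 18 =-5*t^3 - 86*t^2 - 411*t + 7*z^3 + z^2*(-43*t - 112) + z*(41*t^2 + 414*t + 483) - 378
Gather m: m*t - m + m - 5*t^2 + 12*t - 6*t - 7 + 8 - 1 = m*t - 5*t^2 + 6*t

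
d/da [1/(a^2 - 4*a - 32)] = 2*(2 - a)/(-a^2 + 4*a + 32)^2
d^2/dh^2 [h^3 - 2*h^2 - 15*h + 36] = 6*h - 4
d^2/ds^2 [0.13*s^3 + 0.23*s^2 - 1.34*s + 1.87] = 0.78*s + 0.46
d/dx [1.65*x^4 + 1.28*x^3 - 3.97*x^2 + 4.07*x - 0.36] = 6.6*x^3 + 3.84*x^2 - 7.94*x + 4.07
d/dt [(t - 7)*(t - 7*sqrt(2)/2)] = 2*t - 7 - 7*sqrt(2)/2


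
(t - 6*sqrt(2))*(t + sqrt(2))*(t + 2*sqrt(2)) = t^3 - 3*sqrt(2)*t^2 - 32*t - 24*sqrt(2)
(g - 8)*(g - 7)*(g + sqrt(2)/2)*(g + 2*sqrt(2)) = g^4 - 15*g^3 + 5*sqrt(2)*g^3/2 - 75*sqrt(2)*g^2/2 + 58*g^2 - 30*g + 140*sqrt(2)*g + 112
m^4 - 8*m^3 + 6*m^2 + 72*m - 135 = (m - 5)*(m - 3)^2*(m + 3)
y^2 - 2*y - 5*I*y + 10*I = (y - 2)*(y - 5*I)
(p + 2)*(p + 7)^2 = p^3 + 16*p^2 + 77*p + 98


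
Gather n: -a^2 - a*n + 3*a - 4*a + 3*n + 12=-a^2 - a + n*(3 - a) + 12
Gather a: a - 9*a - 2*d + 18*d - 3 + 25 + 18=-8*a + 16*d + 40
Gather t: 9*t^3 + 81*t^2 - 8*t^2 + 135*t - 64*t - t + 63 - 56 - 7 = 9*t^3 + 73*t^2 + 70*t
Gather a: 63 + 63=126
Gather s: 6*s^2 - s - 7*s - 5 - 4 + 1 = 6*s^2 - 8*s - 8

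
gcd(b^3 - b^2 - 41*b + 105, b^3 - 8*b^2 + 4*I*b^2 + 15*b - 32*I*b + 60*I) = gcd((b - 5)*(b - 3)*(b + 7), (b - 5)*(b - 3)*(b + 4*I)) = b^2 - 8*b + 15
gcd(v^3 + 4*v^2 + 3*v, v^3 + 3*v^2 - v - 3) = v^2 + 4*v + 3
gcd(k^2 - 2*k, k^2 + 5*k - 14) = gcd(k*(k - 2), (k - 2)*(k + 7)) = k - 2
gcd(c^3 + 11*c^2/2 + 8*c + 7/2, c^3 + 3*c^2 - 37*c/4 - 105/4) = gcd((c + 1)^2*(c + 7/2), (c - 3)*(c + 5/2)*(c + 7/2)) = c + 7/2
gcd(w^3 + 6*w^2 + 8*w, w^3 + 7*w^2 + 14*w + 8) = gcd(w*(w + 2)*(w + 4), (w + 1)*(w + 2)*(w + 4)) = w^2 + 6*w + 8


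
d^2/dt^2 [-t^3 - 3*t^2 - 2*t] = -6*t - 6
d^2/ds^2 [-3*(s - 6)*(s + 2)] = -6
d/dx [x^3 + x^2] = x*(3*x + 2)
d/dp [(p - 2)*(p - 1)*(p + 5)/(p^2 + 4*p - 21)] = (p^4 + 8*p^3 - 42*p^2 - 104*p + 233)/(p^4 + 8*p^3 - 26*p^2 - 168*p + 441)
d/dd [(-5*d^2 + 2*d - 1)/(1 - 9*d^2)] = 2*(9*d^2 - 14*d + 1)/(81*d^4 - 18*d^2 + 1)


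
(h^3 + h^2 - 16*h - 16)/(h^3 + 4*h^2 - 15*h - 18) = (h^2 - 16)/(h^2 + 3*h - 18)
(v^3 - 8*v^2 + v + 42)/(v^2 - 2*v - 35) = (v^2 - v - 6)/(v + 5)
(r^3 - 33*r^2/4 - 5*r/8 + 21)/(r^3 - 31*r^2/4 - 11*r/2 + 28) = (r + 3/2)/(r + 2)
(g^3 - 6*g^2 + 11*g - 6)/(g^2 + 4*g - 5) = (g^2 - 5*g + 6)/(g + 5)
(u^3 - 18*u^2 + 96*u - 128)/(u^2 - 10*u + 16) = u - 8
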